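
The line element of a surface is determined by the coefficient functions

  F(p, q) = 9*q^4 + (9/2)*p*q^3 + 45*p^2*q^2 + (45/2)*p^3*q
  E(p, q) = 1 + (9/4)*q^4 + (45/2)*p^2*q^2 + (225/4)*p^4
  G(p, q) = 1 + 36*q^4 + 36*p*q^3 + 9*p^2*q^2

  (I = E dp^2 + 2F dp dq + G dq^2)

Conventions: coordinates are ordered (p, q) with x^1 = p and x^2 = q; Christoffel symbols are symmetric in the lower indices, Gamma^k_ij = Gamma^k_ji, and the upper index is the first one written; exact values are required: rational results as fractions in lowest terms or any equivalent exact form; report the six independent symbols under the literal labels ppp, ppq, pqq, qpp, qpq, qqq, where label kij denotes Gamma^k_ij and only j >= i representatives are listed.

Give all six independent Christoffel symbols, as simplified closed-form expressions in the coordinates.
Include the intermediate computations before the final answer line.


E = 1 + (9/4)*q^4 + (45/2)*p^2*q^2 + (225/4)*p^4; F = 9*q^4 + (9/2)*p*q^3 + 45*p^2*q^2 + (45/2)*p^3*q; G = 1 + 36*q^4 + 36*p*q^3 + 9*p^2*q^2
Gamma^k_ij = (1/2) g^{kl} (d_i g_jl + d_j g_il - d_l g_ij), with g^inv = (1/(EG-F^2)) [[G, -F], [-F, E]]
first partials: E_p = 45*p*q^2 + 225*p^3, E_q = 9*q^3 + 45*p^2*q, F_p = (9/2)*q^3 + 90*p*q^2 + (135/2)*p^2*q, F_q = 36*q^3 + (27/2)*p*q^2 + 90*p^2*q + (45/2)*p^3, G_p = 36*q^3 + 18*p*q^2, G_q = 144*q^3 + 108*p*q^2 + 18*p^2*q
D = EG - F^2 = 1 + (153/4)*q^4 + 36*p*q^3 + (63/2)*p^2*q^2 + (225/4)*p^4
expanded: Gamma^p_pp = (G E_p - 2F F_p + F E_q)/(2D), Gamma^p_pq = (G E_q - F G_p)/(2D), Gamma^p_qq = (2G F_q - G G_p - F G_q)/(2D), Gamma^q_pp = (2E F_p - E E_q - F E_p)/(2D), Gamma^q_pq = (E G_p - F E_q)/(2D), Gamma^q_qq = (E G_q - 2F F_q + F G_p)/(2D); substitute and cancel common factors

Answer: Gamma_ppp = (450*p^3 + 90*p*q^2)/(225*p^4 + 126*p^2*q^2 + 144*p*q^3 + 153*q^4 + 4), Gamma_ppq = (90*p^2*q + 18*q^3)/(225*p^4 + 126*p^2*q^2 + 144*p*q^3 + 153*q^4 + 4), Gamma_pqq = (90*p^3 + 360*p^2*q + 18*p*q^2 + 72*q^3)/(225*p^4 + 126*p^2*q^2 + 144*p*q^3 + 153*q^4 + 4), Gamma_qpp = (180*p^2*q + 360*p*q^2)/(225*p^4 + 126*p^2*q^2 + 144*p*q^3 + 153*q^4 + 4), Gamma_qpq = (36*p*q^2 + 72*q^3)/(225*p^4 + 126*p^2*q^2 + 144*p*q^3 + 153*q^4 + 4), Gamma_qqq = (36*p^2*q + 216*p*q^2 + 288*q^3)/(225*p^4 + 126*p^2*q^2 + 144*p*q^3 + 153*q^4 + 4)


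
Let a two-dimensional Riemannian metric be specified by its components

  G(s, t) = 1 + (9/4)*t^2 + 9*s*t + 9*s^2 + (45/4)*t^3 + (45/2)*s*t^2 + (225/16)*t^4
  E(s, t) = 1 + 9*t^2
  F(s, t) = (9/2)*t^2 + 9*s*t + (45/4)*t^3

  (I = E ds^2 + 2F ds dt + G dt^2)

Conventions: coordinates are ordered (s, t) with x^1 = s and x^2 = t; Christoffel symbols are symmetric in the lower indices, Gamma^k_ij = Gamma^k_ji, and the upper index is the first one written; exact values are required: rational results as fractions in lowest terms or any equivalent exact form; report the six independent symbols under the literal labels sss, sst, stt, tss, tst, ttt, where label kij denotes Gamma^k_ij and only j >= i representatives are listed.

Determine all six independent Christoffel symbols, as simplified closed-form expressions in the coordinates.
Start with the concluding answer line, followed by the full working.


Answer: Gamma_sss = 0, Gamma_sst = 144*t/(144*s^2 + 360*s*t^2 + 144*s*t + 225*t^4 + 180*t^3 + 180*t^2 + 16), Gamma_stt = (360*t^2 + 72*t)/(144*s^2 + 360*s*t^2 + 144*s*t + 225*t^4 + 180*t^3 + 180*t^2 + 16), Gamma_tss = 0, Gamma_tst = (144*s + 180*t^2 + 72*t)/(144*s^2 + 360*s*t^2 + 144*s*t + 225*t^4 + 180*t^3 + 180*t^2 + 16), Gamma_ttt = (360*s*t + 72*s + 450*t^3 + 270*t^2 + 36*t)/(144*s^2 + 360*s*t^2 + 144*s*t + 225*t^4 + 180*t^3 + 180*t^2 + 16)

E = 1 + 9*t^2; F = (9/2)*t^2 + 9*s*t + (45/4)*t^3; G = 1 + (9/4)*t^2 + 9*s*t + 9*s^2 + (45/4)*t^3 + (45/2)*s*t^2 + (225/16)*t^4
Gamma^k_ij = (1/2) g^{kl} (d_i g_jl + d_j g_il - d_l g_ij), with g^inv = (1/(EG-F^2)) [[G, -F], [-F, E]]
first partials: E_s = 0, E_t = 18*t, F_s = 9*t, F_t = 9*t + 9*s + (135/4)*t^2, G_s = 9*t + 18*s + (45/2)*t^2, G_t = (9/2)*t + 9*s + (135/4)*t^2 + 45*s*t + (225/4)*t^3
D = EG - F^2 = 1 + (45/4)*t^2 + 9*s*t + 9*s^2 + (45/4)*t^3 + (45/2)*s*t^2 + (225/16)*t^4
expanded: Gamma^s_ss = (G E_s - 2F F_s + F E_t)/(2D), Gamma^s_st = (G E_t - F G_s)/(2D), Gamma^s_tt = (2G F_t - G G_s - F G_t)/(2D), Gamma^t_ss = (2E F_s - E E_t - F E_s)/(2D), Gamma^t_st = (E G_s - F E_t)/(2D), Gamma^t_tt = (E G_t - 2F F_t + F G_s)/(2D); substitute and cancel common factors


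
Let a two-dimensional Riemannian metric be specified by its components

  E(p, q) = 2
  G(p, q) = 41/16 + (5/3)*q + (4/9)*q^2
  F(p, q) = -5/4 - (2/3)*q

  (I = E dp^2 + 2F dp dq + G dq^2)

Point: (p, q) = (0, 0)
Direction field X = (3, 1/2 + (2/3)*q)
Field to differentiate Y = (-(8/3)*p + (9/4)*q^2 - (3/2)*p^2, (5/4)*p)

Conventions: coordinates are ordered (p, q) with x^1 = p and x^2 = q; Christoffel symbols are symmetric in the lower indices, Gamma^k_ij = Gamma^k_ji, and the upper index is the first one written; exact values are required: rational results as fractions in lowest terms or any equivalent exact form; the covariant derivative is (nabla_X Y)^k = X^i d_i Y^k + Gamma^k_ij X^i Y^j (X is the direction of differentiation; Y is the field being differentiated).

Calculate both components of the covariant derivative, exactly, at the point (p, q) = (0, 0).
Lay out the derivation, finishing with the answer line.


E = 2, F = -5/4, G = 41/16 at the point
E_p = 0, E_q = 0, F_p = 0, F_q = -2/3, G_p = 0, G_q = 5/3
EG - F^2 = 57/16;  g^inv = (16/57) * [[41/16, 5/4], [5/4, 2]]
first-kind symbols [ij,l] = (1/2)(d_i g_jl + d_j g_il - d_l g_ij): [pp,p] = E_p/2 = 0, [pp,q] = F_p - E_q/2 = 0, [pq,p] = E_q/2 = 0, [pq,q] = G_p/2 = 0, [qq,p] = F_q - G_p/2 = -2/3, [qq,q] = G_q/2 = 5/6
Gamma^p_ij = (G*[ij,p] - F*[ij,q])/(EG - F^2), Gamma^q_ij = (E*[ij,q] - F*[ij,p])/(EG - F^2)
Gamma_ppp = 0, Gamma_ppq = 0, Gamma_pqq = -32/171, Gamma_qpp = 0, Gamma_qpq = 0, Gamma_qqq = 40/171
X = (3, 1/2), Y = (0, 0) at the point

Answer: (nabla_X Y)^p = -8, (nabla_X Y)^q = 15/4


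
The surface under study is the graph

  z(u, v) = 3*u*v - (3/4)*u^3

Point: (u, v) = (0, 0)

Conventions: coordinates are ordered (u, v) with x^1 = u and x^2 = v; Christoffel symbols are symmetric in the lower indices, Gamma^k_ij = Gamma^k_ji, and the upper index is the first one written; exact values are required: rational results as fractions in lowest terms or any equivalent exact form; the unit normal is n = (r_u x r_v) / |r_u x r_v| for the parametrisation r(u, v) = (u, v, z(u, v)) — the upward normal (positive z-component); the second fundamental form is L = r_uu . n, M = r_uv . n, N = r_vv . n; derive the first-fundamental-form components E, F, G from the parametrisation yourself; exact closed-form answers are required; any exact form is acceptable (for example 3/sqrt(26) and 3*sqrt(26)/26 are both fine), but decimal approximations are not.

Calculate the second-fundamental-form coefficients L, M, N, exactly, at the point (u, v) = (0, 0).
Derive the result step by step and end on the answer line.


z_u = 0, z_v = 0, z_uu = 0, z_uv = 3, z_vv = 0
E = 1, F = 0, G = 1; answer radicand W^2 = 1
unnormalised second-form numerators: l = 0, m = 3, n = 0; L = l/sqrt(1), and similarly M = m/sqrt(W^2), N = n/sqrt(W^2)

Answer: L = 0, M = 3, N = 0


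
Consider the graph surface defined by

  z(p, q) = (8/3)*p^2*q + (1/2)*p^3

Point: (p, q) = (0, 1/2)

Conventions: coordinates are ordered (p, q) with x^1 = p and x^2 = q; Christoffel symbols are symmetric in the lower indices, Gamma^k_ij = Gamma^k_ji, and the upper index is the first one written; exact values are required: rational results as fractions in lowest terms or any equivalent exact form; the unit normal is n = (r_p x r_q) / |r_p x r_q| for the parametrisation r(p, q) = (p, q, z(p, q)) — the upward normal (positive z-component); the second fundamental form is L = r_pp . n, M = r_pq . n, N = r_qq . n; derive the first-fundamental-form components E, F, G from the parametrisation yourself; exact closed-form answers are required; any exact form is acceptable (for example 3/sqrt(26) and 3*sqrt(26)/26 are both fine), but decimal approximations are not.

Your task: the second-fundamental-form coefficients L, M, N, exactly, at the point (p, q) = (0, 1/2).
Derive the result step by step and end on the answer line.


z_p = 0, z_q = 0, z_pp = 8/3, z_pq = 0, z_qq = 0
E = 1, F = 0, G = 1; answer radicand W^2 = 1
unnormalised second-form numerators: l = 8/3, m = 0, n = 0; L = l/sqrt(1), and similarly M = m/sqrt(W^2), N = n/sqrt(W^2)

Answer: L = 8/3, M = 0, N = 0


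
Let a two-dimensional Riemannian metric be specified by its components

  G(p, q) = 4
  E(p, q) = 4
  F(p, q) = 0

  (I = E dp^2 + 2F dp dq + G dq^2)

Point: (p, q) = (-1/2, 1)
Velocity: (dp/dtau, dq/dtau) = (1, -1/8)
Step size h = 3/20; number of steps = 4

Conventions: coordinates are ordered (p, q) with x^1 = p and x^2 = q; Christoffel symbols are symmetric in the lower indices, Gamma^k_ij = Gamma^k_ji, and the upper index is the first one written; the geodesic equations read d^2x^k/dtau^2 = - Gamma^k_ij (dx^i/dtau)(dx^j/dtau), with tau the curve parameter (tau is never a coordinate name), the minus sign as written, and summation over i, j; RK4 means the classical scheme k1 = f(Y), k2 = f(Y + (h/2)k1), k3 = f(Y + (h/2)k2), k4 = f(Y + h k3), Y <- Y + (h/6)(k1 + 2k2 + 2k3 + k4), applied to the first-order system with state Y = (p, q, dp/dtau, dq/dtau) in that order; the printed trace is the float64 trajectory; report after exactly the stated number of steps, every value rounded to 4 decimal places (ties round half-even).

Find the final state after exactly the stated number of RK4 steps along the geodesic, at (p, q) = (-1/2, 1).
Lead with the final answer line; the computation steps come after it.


Answer: p = 0.1000, q = 0.9250, dp/dtau = 1.0000, dq/dtau = -0.1250

f(Y) = (dp/dtau, dq/dtau, -Gamma^p_ij Y'^i Y'^j, -Gamma^q_ij Y'^i Y'^j) with the Gammas evaluated at the stage position; h = 0.150000; intermediate values shown to 6 dp
step 0: p = -0.5000, q = 1.0000, dp/dtau = 1.0000, dq/dtau = -0.1250
step 1:
  k1: at (p, q) = (-0.500000, 1.000000), (dp/dtau, dq/dtau) = (1.000000, -0.125000); Gamma_ppp = 0.000000, Gamma_ppq = 0.000000, Gamma_pqq = 0.000000, Gamma_qpp = 0.000000, Gamma_qpq = 0.000000, Gamma_qqq = 0.000000; k1 = (1.000000, -0.125000, 0.000000, 0.000000)
  k2: at (p, q) = (-0.425000, 0.990625), (dp/dtau, dq/dtau) = (1.000000, -0.125000); Gamma_ppp = 0.000000, Gamma_ppq = 0.000000, Gamma_pqq = 0.000000, Gamma_qpp = 0.000000, Gamma_qpq = 0.000000, Gamma_qqq = 0.000000; k2 = (1.000000, -0.125000, 0.000000, 0.000000)
  k3: at (p, q) = (-0.425000, 0.990625), (dp/dtau, dq/dtau) = (1.000000, -0.125000); Gamma_ppp = 0.000000, Gamma_ppq = 0.000000, Gamma_pqq = 0.000000, Gamma_qpp = 0.000000, Gamma_qpq = 0.000000, Gamma_qqq = 0.000000; k3 = (1.000000, -0.125000, 0.000000, 0.000000)
  k4: at (p, q) = (-0.350000, 0.981250), (dp/dtau, dq/dtau) = (1.000000, -0.125000); Gamma_ppp = 0.000000, Gamma_ppq = 0.000000, Gamma_pqq = 0.000000, Gamma_qpp = 0.000000, Gamma_qpq = 0.000000, Gamma_qqq = 0.000000; k4 = (1.000000, -0.125000, 0.000000, 0.000000)
  Y <- Y + (h/6)(k1 + 2k2 + 2k3 + k4): p = -0.3500, q = 0.9812, dp/dtau = 1.0000, dq/dtau = -0.1250
step 2:
  k1: at (p, q) = (-0.350000, 0.981250), (dp/dtau, dq/dtau) = (1.000000, -0.125000); Gamma_ppp = 0.000000, Gamma_ppq = 0.000000, Gamma_pqq = 0.000000, Gamma_qpp = 0.000000, Gamma_qpq = 0.000000, Gamma_qqq = 0.000000; k1 = (1.000000, -0.125000, 0.000000, 0.000000)
  k2: at (p, q) = (-0.275000, 0.971875), (dp/dtau, dq/dtau) = (1.000000, -0.125000); Gamma_ppp = 0.000000, Gamma_ppq = 0.000000, Gamma_pqq = 0.000000, Gamma_qpp = 0.000000, Gamma_qpq = 0.000000, Gamma_qqq = 0.000000; k2 = (1.000000, -0.125000, 0.000000, 0.000000)
  k3: at (p, q) = (-0.275000, 0.971875), (dp/dtau, dq/dtau) = (1.000000, -0.125000); Gamma_ppp = 0.000000, Gamma_ppq = 0.000000, Gamma_pqq = 0.000000, Gamma_qpp = 0.000000, Gamma_qpq = 0.000000, Gamma_qqq = 0.000000; k3 = (1.000000, -0.125000, 0.000000, 0.000000)
  k4: at (p, q) = (-0.200000, 0.962500), (dp/dtau, dq/dtau) = (1.000000, -0.125000); Gamma_ppp = 0.000000, Gamma_ppq = 0.000000, Gamma_pqq = 0.000000, Gamma_qpp = 0.000000, Gamma_qpq = 0.000000, Gamma_qqq = 0.000000; k4 = (1.000000, -0.125000, 0.000000, 0.000000)
  Y <- Y + (h/6)(k1 + 2k2 + 2k3 + k4): p = -0.2000, q = 0.9625, dp/dtau = 1.0000, dq/dtau = -0.1250
step 3:
  k1: at (p, q) = (-0.200000, 0.962500), (dp/dtau, dq/dtau) = (1.000000, -0.125000); Gamma_ppp = 0.000000, Gamma_ppq = 0.000000, Gamma_pqq = 0.000000, Gamma_qpp = 0.000000, Gamma_qpq = 0.000000, Gamma_qqq = 0.000000; k1 = (1.000000, -0.125000, 0.000000, 0.000000)
  k2: at (p, q) = (-0.125000, 0.953125), (dp/dtau, dq/dtau) = (1.000000, -0.125000); Gamma_ppp = 0.000000, Gamma_ppq = 0.000000, Gamma_pqq = 0.000000, Gamma_qpp = 0.000000, Gamma_qpq = 0.000000, Gamma_qqq = 0.000000; k2 = (1.000000, -0.125000, 0.000000, 0.000000)
  k3: at (p, q) = (-0.125000, 0.953125), (dp/dtau, dq/dtau) = (1.000000, -0.125000); Gamma_ppp = 0.000000, Gamma_ppq = 0.000000, Gamma_pqq = 0.000000, Gamma_qpp = 0.000000, Gamma_qpq = 0.000000, Gamma_qqq = 0.000000; k3 = (1.000000, -0.125000, 0.000000, 0.000000)
  k4: at (p, q) = (-0.050000, 0.943750), (dp/dtau, dq/dtau) = (1.000000, -0.125000); Gamma_ppp = 0.000000, Gamma_ppq = 0.000000, Gamma_pqq = 0.000000, Gamma_qpp = 0.000000, Gamma_qpq = 0.000000, Gamma_qqq = 0.000000; k4 = (1.000000, -0.125000, 0.000000, 0.000000)
  Y <- Y + (h/6)(k1 + 2k2 + 2k3 + k4): p = -0.0500, q = 0.9437, dp/dtau = 1.0000, dq/dtau = -0.1250
step 4:
  k1: at (p, q) = (-0.050000, 0.943750), (dp/dtau, dq/dtau) = (1.000000, -0.125000); Gamma_ppp = 0.000000, Gamma_ppq = 0.000000, Gamma_pqq = 0.000000, Gamma_qpp = 0.000000, Gamma_qpq = 0.000000, Gamma_qqq = 0.000000; k1 = (1.000000, -0.125000, 0.000000, 0.000000)
  k2: at (p, q) = (0.025000, 0.934375), (dp/dtau, dq/dtau) = (1.000000, -0.125000); Gamma_ppp = 0.000000, Gamma_ppq = 0.000000, Gamma_pqq = 0.000000, Gamma_qpp = 0.000000, Gamma_qpq = 0.000000, Gamma_qqq = 0.000000; k2 = (1.000000, -0.125000, 0.000000, 0.000000)
  k3: at (p, q) = (0.025000, 0.934375), (dp/dtau, dq/dtau) = (1.000000, -0.125000); Gamma_ppp = 0.000000, Gamma_ppq = 0.000000, Gamma_pqq = 0.000000, Gamma_qpp = 0.000000, Gamma_qpq = 0.000000, Gamma_qqq = 0.000000; k3 = (1.000000, -0.125000, 0.000000, 0.000000)
  k4: at (p, q) = (0.100000, 0.925000), (dp/dtau, dq/dtau) = (1.000000, -0.125000); Gamma_ppp = 0.000000, Gamma_ppq = 0.000000, Gamma_pqq = 0.000000, Gamma_qpp = 0.000000, Gamma_qpq = 0.000000, Gamma_qqq = 0.000000; k4 = (1.000000, -0.125000, 0.000000, 0.000000)
  Y <- Y + (h/6)(k1 + 2k2 + 2k3 + k4): p = 0.1000, q = 0.9250, dp/dtau = 1.0000, dq/dtau = -0.1250


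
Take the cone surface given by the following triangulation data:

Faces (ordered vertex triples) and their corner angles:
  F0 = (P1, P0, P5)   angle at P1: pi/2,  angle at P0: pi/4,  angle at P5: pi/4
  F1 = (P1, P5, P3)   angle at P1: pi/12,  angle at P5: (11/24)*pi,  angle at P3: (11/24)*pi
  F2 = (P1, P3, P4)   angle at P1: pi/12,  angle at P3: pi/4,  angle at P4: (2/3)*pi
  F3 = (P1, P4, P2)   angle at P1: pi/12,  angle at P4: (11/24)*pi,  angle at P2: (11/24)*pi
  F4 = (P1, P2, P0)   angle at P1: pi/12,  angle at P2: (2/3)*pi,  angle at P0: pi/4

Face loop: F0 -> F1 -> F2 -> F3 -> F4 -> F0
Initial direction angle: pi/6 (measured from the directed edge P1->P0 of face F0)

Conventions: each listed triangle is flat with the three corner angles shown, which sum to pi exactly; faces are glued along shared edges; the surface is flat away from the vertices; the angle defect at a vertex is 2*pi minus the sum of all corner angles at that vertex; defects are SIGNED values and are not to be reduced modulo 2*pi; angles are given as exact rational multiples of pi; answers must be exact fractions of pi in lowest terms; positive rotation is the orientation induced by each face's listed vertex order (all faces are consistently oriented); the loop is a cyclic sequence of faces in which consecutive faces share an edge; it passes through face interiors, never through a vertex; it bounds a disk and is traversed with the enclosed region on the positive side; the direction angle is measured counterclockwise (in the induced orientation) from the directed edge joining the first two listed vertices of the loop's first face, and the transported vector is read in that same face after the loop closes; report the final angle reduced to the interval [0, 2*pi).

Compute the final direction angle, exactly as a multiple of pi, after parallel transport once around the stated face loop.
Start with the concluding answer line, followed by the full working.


Answer: final direction angle = (4/3)*pi

enclosed vertex P1: corner angles sum to (5/6)*pi, defect = 2*pi - (5/6)*pi = (7/6)*pi
the final direction is the initial angle plus the enclosed defects, taken mod 2*pi in the induced orientation
final angle = pi/6 + (7/6)*pi = (4/3)*pi (mod 2*pi)


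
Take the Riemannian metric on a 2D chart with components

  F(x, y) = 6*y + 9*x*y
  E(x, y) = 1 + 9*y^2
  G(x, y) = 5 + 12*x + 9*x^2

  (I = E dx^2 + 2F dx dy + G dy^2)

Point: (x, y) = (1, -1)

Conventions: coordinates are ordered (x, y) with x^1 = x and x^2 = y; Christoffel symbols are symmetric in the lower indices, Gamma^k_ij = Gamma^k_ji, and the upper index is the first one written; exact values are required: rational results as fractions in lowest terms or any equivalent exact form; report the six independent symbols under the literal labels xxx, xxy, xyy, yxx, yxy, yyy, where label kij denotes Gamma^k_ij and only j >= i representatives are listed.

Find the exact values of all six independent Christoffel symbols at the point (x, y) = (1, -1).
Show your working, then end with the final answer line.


E = 10, F = -15, G = 26 at the point
E_x = 0, E_y = -18, F_x = -9, F_y = 15, G_x = 30, G_y = 0
EG - F^2 = 35;  g^inv = (1/35) * [[26, 15], [15, 10]]
first-kind symbols [ij,l] = (1/2)(d_i g_jl + d_j g_il - d_l g_ij): [xx,x] = E_x/2 = 0, [xx,y] = F_x - E_y/2 = 0, [xy,x] = E_y/2 = -9, [xy,y] = G_x/2 = 15, [yy,x] = F_y - G_x/2 = 0, [yy,y] = G_y/2 = 0
Gamma^x_ij = (G*[ij,x] - F*[ij,y])/(EG - F^2), Gamma^y_ij = (E*[ij,y] - F*[ij,x])/(EG - F^2)

Answer: Gamma_xxx = 0, Gamma_xxy = -9/35, Gamma_xyy = 0, Gamma_yxx = 0, Gamma_yxy = 3/7, Gamma_yyy = 0


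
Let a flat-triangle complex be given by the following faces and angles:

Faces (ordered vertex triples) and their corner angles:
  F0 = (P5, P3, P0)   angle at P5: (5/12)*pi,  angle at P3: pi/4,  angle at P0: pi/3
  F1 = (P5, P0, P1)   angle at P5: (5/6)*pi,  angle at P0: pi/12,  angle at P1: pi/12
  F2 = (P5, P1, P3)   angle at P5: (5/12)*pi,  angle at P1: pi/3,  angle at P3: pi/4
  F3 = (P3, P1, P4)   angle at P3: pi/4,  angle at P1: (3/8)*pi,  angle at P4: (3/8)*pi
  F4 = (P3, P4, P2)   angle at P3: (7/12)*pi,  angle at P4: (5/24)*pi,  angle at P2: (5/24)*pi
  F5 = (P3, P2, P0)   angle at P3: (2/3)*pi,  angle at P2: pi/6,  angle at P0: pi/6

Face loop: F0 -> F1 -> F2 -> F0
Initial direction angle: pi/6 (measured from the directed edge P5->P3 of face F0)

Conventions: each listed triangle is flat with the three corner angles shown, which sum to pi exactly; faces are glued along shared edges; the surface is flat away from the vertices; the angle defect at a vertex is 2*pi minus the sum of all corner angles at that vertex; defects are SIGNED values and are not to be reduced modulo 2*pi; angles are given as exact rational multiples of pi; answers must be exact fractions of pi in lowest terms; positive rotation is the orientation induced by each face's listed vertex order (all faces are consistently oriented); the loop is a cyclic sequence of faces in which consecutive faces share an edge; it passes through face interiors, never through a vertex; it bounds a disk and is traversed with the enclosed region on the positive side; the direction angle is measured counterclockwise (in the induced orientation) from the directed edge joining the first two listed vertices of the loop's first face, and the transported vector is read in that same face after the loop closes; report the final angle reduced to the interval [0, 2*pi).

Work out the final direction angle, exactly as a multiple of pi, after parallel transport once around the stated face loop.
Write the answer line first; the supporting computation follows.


Answer: final direction angle = pi/2

enclosed vertex P5: corner angles sum to (5/3)*pi, defect = 2*pi - (5/3)*pi = pi/3
adding the enclosed defects to the starting angle (mod 2*pi, induced orientation) gives the holonomy
final angle = pi/6 + pi/3 = pi/2 (mod 2*pi)


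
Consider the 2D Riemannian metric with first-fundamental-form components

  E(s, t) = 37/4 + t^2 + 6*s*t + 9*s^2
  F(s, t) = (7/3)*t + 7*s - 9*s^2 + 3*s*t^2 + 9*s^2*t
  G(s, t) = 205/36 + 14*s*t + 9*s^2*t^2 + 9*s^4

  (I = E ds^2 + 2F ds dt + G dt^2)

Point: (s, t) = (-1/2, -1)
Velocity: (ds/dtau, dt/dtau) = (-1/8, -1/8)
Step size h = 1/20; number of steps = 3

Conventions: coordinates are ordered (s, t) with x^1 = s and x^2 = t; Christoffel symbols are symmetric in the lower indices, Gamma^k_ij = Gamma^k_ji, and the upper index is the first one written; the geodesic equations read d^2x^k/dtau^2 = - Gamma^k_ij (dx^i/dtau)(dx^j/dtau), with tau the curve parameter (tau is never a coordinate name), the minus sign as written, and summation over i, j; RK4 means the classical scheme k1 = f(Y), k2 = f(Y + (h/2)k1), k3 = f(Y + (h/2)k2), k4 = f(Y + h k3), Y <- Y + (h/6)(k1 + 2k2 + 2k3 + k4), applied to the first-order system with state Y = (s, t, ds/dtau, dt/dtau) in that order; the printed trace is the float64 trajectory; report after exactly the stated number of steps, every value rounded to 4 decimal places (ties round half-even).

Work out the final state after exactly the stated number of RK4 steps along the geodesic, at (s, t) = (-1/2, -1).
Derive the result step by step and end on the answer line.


f(Y) = (ds/dtau, dt/dtau, -Gamma^s_ij Y'^i Y'^j, -Gamma^t_ij Y'^i Y'^j) with the Gammas evaluated at the stage position; h = 0.050000; intermediate values shown to 6 dp
step 0: s = -0.5000, t = -1.0000, ds/dtau = -0.1250, dt/dtau = -0.1250
step 1:
  k1: at (s, t) = (-0.500000, -1.000000), (ds/dtau, dt/dtau) = (-0.125000, -0.125000); Gamma_sss = 2.438103, Gamma_sst = -2.008133, Gamma_stt = 2.619092, Gamma_tss = 3.827375, Gamma_tst = -2.419104, Gamma_ttt = 1.627825; k1 = (-0.125000, -0.125000, -0.016265, -0.009641)
  k2: at (s, t) = (-0.503125, -1.003125), (ds/dtau, dt/dtau) = (-0.125407, -0.125241); Gamma_sss = 2.471963, Gamma_sst = -2.038230, Gamma_stt = 2.653578, Gamma_tss = 3.851680, Gamma_tst = -2.445215, Gamma_ttt = 1.656460; k2 = (-0.125407, -0.125241, -0.016473, -0.009747)
  k3: at (s, t) = (-0.503135, -1.003131), (ds/dtau, dt/dtau) = (-0.125412, -0.125244); Gamma_sss = 2.472070, Gamma_sst = -2.038321, Gamma_stt = 2.653680, Gamma_tss = 3.851759, Gamma_tst = -2.445294, Gamma_ttt = 1.656546; k3 = (-0.125412, -0.125244, -0.016475, -0.009749)
  k4: at (s, t) = (-0.506271, -1.006262), (ds/dtau, dt/dtau) = (-0.125824, -0.125487); Gamma_sss = 2.506439, Gamma_sst = -2.068988, Gamma_stt = 2.688873, Gamma_tss = 3.876412, Gamma_tst = -2.471847, Gamma_ttt = 1.685747; k4 = (-0.125824, -0.125487, -0.016687, -0.009858)
  Y <- Y + (h/6)(k1 + 2k2 + 2k3 + k4): s = -0.5063, t = -1.0063, ds/dtau = -0.1258, dt/dtau = -0.1255
step 2:
  k1: at (s, t) = (-0.506271, -1.006262), (ds/dtau, dt/dtau) = (-0.125824, -0.125487); Gamma_sss = 2.506438, Gamma_sst = -2.068987, Gamma_stt = 2.688872, Gamma_tss = 3.876411, Gamma_tst = -2.471846, Gamma_ttt = 1.685746; k1 = (-0.125824, -0.125487, -0.016687, -0.009858)
  k2: at (s, t) = (-0.509416, -1.009399), (ds/dtau, dt/dtau) = (-0.126241, -0.125734); Gamma_sss = 2.541321, Gamma_sst = -2.100232, Gamma_stt = 2.724785, Gamma_tss = 3.901415, Gamma_tst = -2.498845, Gamma_ttt = 1.715522; k2 = (-0.126241, -0.125734, -0.016904, -0.009970)
  k3: at (s, t) = (-0.509427, -1.009405), (ds/dtau, dt/dtau) = (-0.126246, -0.125737); Gamma_sss = 2.541433, Gamma_sst = -2.100328, Gamma_stt = 2.724894, Gamma_tss = 3.901498, Gamma_tst = -2.498928, Gamma_ttt = 1.715613; k3 = (-0.126246, -0.125737, -0.016905, -0.009971)
  k4: at (s, t) = (-0.512583, -1.012549), (ds/dtau, dt/dtau) = (-0.126669, -0.125986); Gamma_sss = 2.576849, Gamma_sst = -2.132171, Gamma_stt = 2.761552, Gamma_tss = 3.926865, Gamma_tst = -2.526389, Gamma_ttt = 1.745984; k4 = (-0.126669, -0.125986, -0.017126, -0.010085)
  Y <- Y + (h/6)(k1 + 2k2 + 2k3 + k4): s = -0.5126, t = -1.0125, ds/dtau = -0.1267, dt/dtau = -0.1260
step 3:
  k1: at (s, t) = (-0.512583, -1.012549), (ds/dtau, dt/dtau) = (-0.126669, -0.125986); Gamma_sss = 2.576848, Gamma_sst = -2.132170, Gamma_stt = 2.761551, Gamma_tss = 3.926864, Gamma_tst = -2.526388, Gamma_ttt = 1.745983; k1 = (-0.126669, -0.125986, -0.017126, -0.010085)
  k2: at (s, t) = (-0.515749, -1.015699), (ds/dtau, dt/dtau) = (-0.127097, -0.126238); Gamma_sss = 2.612802, Gamma_sst = -2.164621, Gamma_stt = 2.798969, Gamma_tss = 3.952599, Gamma_tst = -2.554317, Gamma_ttt = 1.776958; k2 = (-0.127097, -0.126238, -0.017350, -0.010201)
  k3: at (s, t) = (-0.515760, -1.015705), (ds/dtau, dt/dtau) = (-0.127103, -0.126241); Gamma_sss = 2.612920, Gamma_sst = -2.164723, Gamma_stt = 2.799084, Gamma_tss = 3.952686, Gamma_tst = -2.554405, Gamma_ttt = 1.777055; k3 = (-0.127103, -0.126241, -0.017352, -0.010203)
  k4: at (s, t) = (-0.518938, -1.018861), (ds/dtau, dt/dtau) = (-0.127537, -0.126496); Gamma_sss = 2.649430, Gamma_sst = -2.197802, Gamma_stt = 2.837288, Gamma_tss = 3.978803, Gamma_tst = -2.582819, Gamma_ttt = 1.808655; k4 = (-0.127537, -0.126496, -0.017581, -0.010322)
  Y <- Y + (h/6)(k1 + 2k2 + 2k3 + k4): s = -0.5189, t = -1.0189, ds/dtau = -0.1275, dt/dtau = -0.1265

Answer: s = -0.5189, t = -1.0189, ds/dtau = -0.1275, dt/dtau = -0.1265


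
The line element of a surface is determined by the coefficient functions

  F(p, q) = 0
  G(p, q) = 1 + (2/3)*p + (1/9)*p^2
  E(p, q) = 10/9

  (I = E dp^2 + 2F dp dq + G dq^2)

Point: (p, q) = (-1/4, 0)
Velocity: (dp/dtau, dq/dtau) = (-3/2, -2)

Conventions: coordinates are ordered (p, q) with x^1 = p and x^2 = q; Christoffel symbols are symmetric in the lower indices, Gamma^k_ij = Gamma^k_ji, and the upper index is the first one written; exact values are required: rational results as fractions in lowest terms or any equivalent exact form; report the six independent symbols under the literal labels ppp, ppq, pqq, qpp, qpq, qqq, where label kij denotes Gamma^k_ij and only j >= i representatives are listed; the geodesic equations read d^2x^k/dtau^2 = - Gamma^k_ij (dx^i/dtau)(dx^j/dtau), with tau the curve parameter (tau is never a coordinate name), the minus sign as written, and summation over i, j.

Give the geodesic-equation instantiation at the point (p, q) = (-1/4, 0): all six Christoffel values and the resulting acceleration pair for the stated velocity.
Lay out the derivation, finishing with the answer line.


E = 10/9, F = 0, G = 121/144 at the point
E_p = 0, E_q = 0, F_p = 0, F_q = 0, G_p = 11/18, G_q = 0
EG - F^2 = 605/648;  g^inv = (648/605) * [[121/144, 0], [0, 10/9]]
first-kind symbols [ij,l] = (1/2)(d_i g_jl + d_j g_il - d_l g_ij): [pp,p] = E_p/2 = 0, [pp,q] = F_p - E_q/2 = 0, [pq,p] = E_q/2 = 0, [pq,q] = G_p/2 = 11/36, [qq,p] = F_q - G_p/2 = -11/36, [qq,q] = G_q/2 = 0
Gamma^p_ij = (G*[ij,p] - F*[ij,q])/(EG - F^2), Gamma^q_ij = (E*[ij,q] - F*[ij,p])/(EG - F^2)
Gamma_ppp = 0, Gamma_ppq = 0, Gamma_pqq = -11/40, Gamma_qpp = 0, Gamma_qpq = 4/11, Gamma_qqq = 0
d^2p/dtau^2 = -(Gamma_ppp*(-3/2)^2 + 2*Gamma_ppq*(-3/2)*(-2) + Gamma_pqq*(-2)^2) = 11/10
d^2q/dtau^2 = -(Gamma_qpp*(-3/2)^2 + 2*Gamma_qpq*(-3/2)*(-2) + Gamma_qqq*(-2)^2) = -24/11

Answer: Gamma_ppp = 0, Gamma_ppq = 0, Gamma_pqq = -11/40, Gamma_qpp = 0, Gamma_qpq = 4/11, Gamma_qqq = 0; accelerations (d^2p/dtau^2, d^2q/dtau^2) = (11/10, -24/11)


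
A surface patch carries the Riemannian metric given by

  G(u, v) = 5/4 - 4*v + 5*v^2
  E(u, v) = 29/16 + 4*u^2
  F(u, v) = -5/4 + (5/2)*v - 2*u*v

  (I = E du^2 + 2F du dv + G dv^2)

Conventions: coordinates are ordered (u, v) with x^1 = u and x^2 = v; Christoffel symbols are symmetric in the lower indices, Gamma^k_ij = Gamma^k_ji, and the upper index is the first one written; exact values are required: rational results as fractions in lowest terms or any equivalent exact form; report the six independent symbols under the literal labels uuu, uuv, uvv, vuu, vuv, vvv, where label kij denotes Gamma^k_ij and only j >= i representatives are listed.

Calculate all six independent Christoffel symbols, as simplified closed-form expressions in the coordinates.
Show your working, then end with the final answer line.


E = 29/16 + 4*u^2; F = -5/4 + (5/2)*v - 2*u*v; G = 5/4 - 4*v + 5*v^2
Gamma^k_ij = (1/2) g^{kl} (d_i g_jl + d_j g_il - d_l g_ij), with g^inv = (1/(EG-F^2)) [[G, -F], [-F, E]]
first partials: E_u = 8*u, E_v = 0, F_u = -2*v, F_v = 5/2 - 2*u, G_u = 0, G_v = -4 + 10*v
D = EG - F^2 = 45/64 - v + (45/16)*v^2 - 5*u*v + 5*u^2 + 10*u*v^2 - 16*u^2*v + 16*u^2*v^2
expanded: Gamma^u_uu = (G E_u - 2F F_u + F E_v)/(2D), Gamma^u_uv = (G E_v - F G_u)/(2D), Gamma^u_vv = (2G F_v - G G_u - F G_v)/(2D), Gamma^v_uu = (2E F_u - E E_v - F E_u)/(2D), Gamma^v_uv = (E G_u - F E_v)/(2D), Gamma^v_vv = (E G_v - 2F F_v + F G_u)/(2D); substitute and cancel common factors

Answer: Gamma_uuu = (1024*u*v^2 - 1024*u*v + 320*u + 320*v^2 - 160*v)/(1024*u^2*v^2 - 1024*u^2*v + 320*u^2 + 640*u*v^2 - 320*u*v + 180*v^2 - 64*v + 45), Gamma_uuv = 0, Gamma_uvv = (256*u*v - 160*u + 80*v + 40)/(1024*u^2*v^2 - 1024*u^2*v + 320*u^2 + 640*u*v^2 - 320*u*v + 180*v^2 - 64*v + 45), Gamma_vuu = (-640*u*v + 320*u - 232*v)/(1024*u^2*v^2 - 1024*u^2*v + 320*u^2 + 640*u*v^2 - 320*u*v + 180*v^2 - 64*v + 45), Gamma_vuv = 0, Gamma_vvv = (1024*u^2*v - 512*u^2 + 640*u*v - 160*u + 180*v - 32)/(1024*u^2*v^2 - 1024*u^2*v + 320*u^2 + 640*u*v^2 - 320*u*v + 180*v^2 - 64*v + 45)


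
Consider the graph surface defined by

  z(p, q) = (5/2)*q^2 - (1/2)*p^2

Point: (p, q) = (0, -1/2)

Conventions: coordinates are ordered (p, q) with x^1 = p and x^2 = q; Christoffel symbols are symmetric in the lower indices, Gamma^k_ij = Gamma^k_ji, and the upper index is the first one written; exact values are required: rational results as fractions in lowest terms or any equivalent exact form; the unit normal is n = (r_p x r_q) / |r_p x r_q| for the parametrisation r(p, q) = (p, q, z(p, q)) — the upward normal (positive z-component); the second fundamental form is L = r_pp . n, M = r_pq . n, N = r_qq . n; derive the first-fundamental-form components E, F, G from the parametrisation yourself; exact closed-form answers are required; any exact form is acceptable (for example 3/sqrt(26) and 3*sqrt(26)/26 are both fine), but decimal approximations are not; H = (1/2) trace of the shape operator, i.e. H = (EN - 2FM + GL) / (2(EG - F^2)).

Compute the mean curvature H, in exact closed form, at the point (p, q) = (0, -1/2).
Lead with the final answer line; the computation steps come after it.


Answer: H = -9*sqrt(29)/841

z_p = 0, z_q = -5/2, z_pp = -1, z_pq = 0, z_qq = 5
E = 1, F = 0, G = 29/4; answer radicand W^2 = 29/4
unnormalised second-form numerators: l = -1, m = 0, n = 5; L = l/sqrt(29/4), and similarly M = m/sqrt(W^2), N = n/sqrt(W^2)
H = (E*n - 2*F*m + G*l) / (2*(EG - F^2)*sqrt(W^2)); E*n - 2*F*m + G*l = -9/4, EG - F^2 = 29/4, so H = (-9/58)/sqrt(29/4)


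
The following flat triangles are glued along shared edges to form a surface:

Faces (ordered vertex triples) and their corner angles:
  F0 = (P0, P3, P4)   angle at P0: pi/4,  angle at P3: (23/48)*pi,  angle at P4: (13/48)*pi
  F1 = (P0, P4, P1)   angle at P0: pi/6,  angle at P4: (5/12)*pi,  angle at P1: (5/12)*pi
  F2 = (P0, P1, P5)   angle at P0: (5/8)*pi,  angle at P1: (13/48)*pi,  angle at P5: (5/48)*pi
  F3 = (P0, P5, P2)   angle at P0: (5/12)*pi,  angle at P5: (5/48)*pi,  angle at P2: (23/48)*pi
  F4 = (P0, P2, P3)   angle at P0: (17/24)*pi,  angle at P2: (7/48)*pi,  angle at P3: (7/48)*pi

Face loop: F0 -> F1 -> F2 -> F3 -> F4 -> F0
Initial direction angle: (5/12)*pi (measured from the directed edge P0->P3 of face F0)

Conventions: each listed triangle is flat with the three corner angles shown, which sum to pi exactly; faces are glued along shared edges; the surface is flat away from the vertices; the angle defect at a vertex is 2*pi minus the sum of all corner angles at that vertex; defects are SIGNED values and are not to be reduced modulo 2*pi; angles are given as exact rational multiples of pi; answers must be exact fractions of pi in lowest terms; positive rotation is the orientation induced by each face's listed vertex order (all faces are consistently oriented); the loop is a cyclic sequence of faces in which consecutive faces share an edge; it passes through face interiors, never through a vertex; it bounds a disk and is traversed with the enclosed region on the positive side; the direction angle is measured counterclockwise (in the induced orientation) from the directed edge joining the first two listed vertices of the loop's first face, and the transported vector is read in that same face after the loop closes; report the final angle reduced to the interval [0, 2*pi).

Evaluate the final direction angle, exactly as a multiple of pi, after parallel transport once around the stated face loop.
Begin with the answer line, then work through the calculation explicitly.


Answer: final direction angle = pi/4

enclosed vertex P0: corner angles sum to (13/6)*pi, defect = 2*pi - (13/6)*pi = -pi/6
the final direction is the initial angle plus the enclosed defects, taken mod 2*pi in the induced orientation
final angle = (5/12)*pi - pi/6 = pi/4 (mod 2*pi)


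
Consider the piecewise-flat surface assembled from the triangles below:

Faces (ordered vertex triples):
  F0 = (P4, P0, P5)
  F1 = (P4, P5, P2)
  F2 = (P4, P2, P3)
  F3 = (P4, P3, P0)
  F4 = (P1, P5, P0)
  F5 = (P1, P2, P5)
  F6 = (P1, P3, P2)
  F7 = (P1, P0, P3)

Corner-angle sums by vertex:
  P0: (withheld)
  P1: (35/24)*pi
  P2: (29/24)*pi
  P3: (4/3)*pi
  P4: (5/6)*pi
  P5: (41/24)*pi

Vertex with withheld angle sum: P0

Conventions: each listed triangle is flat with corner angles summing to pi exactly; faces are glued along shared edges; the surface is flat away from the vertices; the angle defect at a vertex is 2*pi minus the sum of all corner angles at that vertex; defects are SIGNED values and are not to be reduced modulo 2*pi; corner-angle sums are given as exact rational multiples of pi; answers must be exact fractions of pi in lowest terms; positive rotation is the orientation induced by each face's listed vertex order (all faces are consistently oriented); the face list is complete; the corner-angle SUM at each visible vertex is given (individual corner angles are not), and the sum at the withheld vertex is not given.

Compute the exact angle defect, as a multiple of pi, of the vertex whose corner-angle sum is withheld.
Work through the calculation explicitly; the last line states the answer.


V = 6, E = 12, F = 8; chi = V - E + F = 2
Gauss-Bonnet: total defect = 2*pi*chi = 4*pi; visible defects sum to (83/24)*pi

Answer: defect(P0) = (13/24)*pi


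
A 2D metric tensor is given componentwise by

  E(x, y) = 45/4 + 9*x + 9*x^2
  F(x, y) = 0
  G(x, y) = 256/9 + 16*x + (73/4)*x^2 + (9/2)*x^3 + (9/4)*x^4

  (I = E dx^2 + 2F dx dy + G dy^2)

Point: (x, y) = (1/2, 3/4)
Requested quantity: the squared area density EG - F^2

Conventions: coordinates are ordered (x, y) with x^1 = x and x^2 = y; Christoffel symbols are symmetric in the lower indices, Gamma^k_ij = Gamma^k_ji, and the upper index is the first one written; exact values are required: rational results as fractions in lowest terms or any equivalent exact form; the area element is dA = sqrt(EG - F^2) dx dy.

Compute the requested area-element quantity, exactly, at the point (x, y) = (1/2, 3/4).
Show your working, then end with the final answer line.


E = 18, F = 0, G = 24025/576; EG - F^2 = 24025/32

Answer: EG - F^2 = 24025/32


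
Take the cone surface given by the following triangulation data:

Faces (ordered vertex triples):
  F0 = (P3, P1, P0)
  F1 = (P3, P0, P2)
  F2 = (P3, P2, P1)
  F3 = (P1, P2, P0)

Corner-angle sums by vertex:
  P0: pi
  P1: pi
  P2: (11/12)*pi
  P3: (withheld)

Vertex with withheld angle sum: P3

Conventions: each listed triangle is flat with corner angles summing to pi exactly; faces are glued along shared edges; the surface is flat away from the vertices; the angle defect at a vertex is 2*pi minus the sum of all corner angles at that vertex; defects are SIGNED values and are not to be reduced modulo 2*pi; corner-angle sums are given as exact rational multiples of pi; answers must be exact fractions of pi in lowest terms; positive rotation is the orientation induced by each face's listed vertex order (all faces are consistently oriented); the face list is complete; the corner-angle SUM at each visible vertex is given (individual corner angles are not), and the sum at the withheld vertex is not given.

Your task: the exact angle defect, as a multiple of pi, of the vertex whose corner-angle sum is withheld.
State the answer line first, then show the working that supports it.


Answer: defect(P3) = (11/12)*pi

V = 4, E = 6, F = 4; chi = V - E + F = 2
Gauss-Bonnet: total defect = 2*pi*chi = 4*pi; visible defects sum to (37/12)*pi


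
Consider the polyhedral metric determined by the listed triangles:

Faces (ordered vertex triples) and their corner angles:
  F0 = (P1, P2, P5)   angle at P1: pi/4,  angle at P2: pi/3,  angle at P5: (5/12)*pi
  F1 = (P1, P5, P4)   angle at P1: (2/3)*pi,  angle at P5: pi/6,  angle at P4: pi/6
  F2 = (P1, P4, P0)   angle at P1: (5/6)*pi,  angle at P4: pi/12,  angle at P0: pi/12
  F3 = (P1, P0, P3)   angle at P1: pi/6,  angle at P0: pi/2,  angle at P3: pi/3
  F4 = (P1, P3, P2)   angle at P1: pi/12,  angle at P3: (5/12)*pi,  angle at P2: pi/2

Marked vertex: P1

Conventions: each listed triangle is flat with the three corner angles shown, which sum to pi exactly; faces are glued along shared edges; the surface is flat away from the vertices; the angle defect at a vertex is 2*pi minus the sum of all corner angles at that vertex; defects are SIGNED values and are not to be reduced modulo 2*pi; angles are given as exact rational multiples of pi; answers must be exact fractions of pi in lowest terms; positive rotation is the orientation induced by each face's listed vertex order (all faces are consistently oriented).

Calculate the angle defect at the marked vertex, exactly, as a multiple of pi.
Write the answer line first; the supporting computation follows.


Answer: defect(P1) = 0

Sum of corner angles at P1: 2*pi
defect = 2*pi - 2*pi


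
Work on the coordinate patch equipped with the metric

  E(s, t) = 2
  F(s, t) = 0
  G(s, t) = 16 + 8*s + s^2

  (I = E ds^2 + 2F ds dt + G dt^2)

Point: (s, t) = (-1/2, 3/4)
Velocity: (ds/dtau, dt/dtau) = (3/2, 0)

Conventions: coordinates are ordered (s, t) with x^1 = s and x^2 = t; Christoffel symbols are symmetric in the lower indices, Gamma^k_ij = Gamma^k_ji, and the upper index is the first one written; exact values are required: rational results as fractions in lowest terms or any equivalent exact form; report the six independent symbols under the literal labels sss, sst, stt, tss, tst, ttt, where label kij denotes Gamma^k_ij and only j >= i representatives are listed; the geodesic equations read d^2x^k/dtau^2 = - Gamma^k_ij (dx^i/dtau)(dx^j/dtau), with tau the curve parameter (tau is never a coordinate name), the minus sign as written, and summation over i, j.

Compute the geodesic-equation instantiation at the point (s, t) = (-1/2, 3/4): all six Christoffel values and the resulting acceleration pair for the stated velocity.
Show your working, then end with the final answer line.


E = 2, F = 0, G = 49/4 at the point
E_s = 0, E_t = 0, F_s = 0, F_t = 0, G_s = 7, G_t = 0
EG - F^2 = 49/2;  g^inv = (2/49) * [[49/4, 0], [0, 2]]
first-kind symbols [ij,l] = (1/2)(d_i g_jl + d_j g_il - d_l g_ij): [ss,s] = E_s/2 = 0, [ss,t] = F_s - E_t/2 = 0, [st,s] = E_t/2 = 0, [st,t] = G_s/2 = 7/2, [tt,s] = F_t - G_s/2 = -7/2, [tt,t] = G_t/2 = 0
Gamma^s_ij = (G*[ij,s] - F*[ij,t])/(EG - F^2), Gamma^t_ij = (E*[ij,t] - F*[ij,s])/(EG - F^2)
Gamma_sss = 0, Gamma_sst = 0, Gamma_stt = -7/4, Gamma_tss = 0, Gamma_tst = 2/7, Gamma_ttt = 0
d^2s/dtau^2 = -(Gamma_sss*(3/2)^2 + 2*Gamma_sst*(3/2)*(0) + Gamma_stt*(0)^2) = 0
d^2t/dtau^2 = -(Gamma_tss*(3/2)^2 + 2*Gamma_tst*(3/2)*(0) + Gamma_ttt*(0)^2) = 0

Answer: Gamma_sss = 0, Gamma_sst = 0, Gamma_stt = -7/4, Gamma_tss = 0, Gamma_tst = 2/7, Gamma_ttt = 0; accelerations (d^2s/dtau^2, d^2t/dtau^2) = (0, 0)
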